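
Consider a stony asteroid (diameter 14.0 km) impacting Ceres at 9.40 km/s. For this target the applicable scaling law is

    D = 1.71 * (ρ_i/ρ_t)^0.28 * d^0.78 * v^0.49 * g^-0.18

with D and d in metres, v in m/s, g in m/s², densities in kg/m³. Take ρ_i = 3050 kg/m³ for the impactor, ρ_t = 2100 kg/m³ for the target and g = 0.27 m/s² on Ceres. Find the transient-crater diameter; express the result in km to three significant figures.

D ≈ 364 km

In SI units: d = 14000 m, v = 9400 m/s.
(ρ_i/ρ_t)^0.28 = (3050/2100)^0.28 = 1.110
d^0.78 = 14000^0.78 = 1714
v^0.49 = 9400^0.49 = 88.48
g^-0.18 = 0.27^-0.18 = 1.266
D = 1.71 × 1.110 × 1714 × 88.48 × 1.266 = 3.644 × 10^5 m
   = 364.4 km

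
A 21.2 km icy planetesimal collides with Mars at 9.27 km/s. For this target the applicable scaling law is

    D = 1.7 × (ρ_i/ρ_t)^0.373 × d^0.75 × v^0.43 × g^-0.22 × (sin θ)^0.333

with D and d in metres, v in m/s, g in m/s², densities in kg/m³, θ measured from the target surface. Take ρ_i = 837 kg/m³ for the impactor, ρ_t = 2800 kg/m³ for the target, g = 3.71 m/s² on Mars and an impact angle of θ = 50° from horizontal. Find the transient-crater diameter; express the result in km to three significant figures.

In SI units: d = 21200 m, v = 9270 m/s.
(ρ_i/ρ_t)^0.373 = (837/2800)^0.373 = 0.6374
d^0.75 = 21200^0.75 = 1757
v^0.43 = 9270^0.43 = 50.80
g^-0.22 = 3.71^-0.22 = 0.7494
(sin 50°)^0.333 = 0.7660^0.333 = 0.9151
D = 1.7 × 0.6374 × 1757 × 50.80 × 0.7494 × 0.9151 = 66325 m
   = 66.33 km

D ≈ 66.3 km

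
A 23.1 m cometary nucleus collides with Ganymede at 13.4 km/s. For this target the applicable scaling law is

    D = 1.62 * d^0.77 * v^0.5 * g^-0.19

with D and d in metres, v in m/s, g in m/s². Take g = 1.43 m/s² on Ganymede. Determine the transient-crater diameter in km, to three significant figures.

In SI units: v = 13400 m/s.
d^0.77 = 23.1^0.77 = 11.22
v^0.5 = 13400^0.5 = 115.8
g^-0.19 = 1.43^-0.19 = 0.9343
D = 1.62 × 11.22 × 115.8 × 0.9343 = 1967 m
   = 1.967 km

D ≈ 1.97 km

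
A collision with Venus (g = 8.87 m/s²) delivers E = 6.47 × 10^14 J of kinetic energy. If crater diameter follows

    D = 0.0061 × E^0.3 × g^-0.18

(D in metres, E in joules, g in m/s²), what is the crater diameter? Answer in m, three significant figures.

D ≈ 114 m

E^0.3 = (6.47 × 10^14)^0.3 = 2.775 × 10^4
g^-0.18 = 8.87^-0.18 = 0.6751
D = 0.0061 × 2.775 × 10^4 × 0.6751 = 114.3 m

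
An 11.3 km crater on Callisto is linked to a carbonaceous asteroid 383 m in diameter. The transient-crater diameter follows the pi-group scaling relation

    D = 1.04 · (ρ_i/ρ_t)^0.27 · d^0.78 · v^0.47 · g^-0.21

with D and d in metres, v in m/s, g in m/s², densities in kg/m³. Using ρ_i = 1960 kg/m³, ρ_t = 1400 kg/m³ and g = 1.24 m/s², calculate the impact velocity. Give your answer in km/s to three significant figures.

Rearranging for v: v = [D / (1.04 · (1960/1400)^0.27 · 383^0.78 · 1.24^-0.21)]^(1/0.47).
D = 11300 m.
(1960/1400)^0.27 = 1.095
383^0.78 = 103.5
1.24^-0.21 = 0.9558
Denominator = 1.04 × 1.095 × 103.5 × 0.9558 = 112.7
D / 112.7 = 11300 / 112.7 = 100.3
v = 100.3^(1/0.47) = 100.3^2.1277 = 18120 m/s

v ≈ 18.1 km/s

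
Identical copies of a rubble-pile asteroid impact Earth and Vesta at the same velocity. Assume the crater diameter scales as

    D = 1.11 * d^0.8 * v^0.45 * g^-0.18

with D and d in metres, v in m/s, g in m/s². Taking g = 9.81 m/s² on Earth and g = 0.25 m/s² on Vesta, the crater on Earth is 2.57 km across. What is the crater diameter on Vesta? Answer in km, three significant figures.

D ≈ 4.98 km

All impactor-dependent factors cancel in the ratio, leaving D_Vesta/D_Earth = (g_Vesta/g_Earth)^-0.18.
(0.25/9.81)^-0.18 = 0.02548^-0.18 = 1.936
D_Vesta = 1.936 × 2.57 km = 4.98 km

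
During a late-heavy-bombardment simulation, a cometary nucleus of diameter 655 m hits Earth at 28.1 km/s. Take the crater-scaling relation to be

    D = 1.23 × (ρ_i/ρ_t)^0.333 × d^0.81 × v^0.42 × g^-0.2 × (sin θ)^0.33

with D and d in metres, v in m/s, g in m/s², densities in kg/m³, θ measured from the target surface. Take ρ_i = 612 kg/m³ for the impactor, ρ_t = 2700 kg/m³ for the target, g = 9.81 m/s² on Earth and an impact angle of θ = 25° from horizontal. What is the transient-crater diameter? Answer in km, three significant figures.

D ≈ 5.05 km

In SI units: v = 28100 m/s.
(ρ_i/ρ_t)^0.333 = (612/2700)^0.333 = 0.6100
d^0.81 = 655^0.81 = 191.1
v^0.42 = 28100^0.42 = 73.87
g^-0.2 = 9.81^-0.2 = 0.6334
(sin 25°)^0.33 = 0.4226^0.33 = 0.7526
D = 1.23 × 0.6100 × 191.1 × 73.87 × 0.6334 × 0.7526 = 5049 m
   = 5.049 km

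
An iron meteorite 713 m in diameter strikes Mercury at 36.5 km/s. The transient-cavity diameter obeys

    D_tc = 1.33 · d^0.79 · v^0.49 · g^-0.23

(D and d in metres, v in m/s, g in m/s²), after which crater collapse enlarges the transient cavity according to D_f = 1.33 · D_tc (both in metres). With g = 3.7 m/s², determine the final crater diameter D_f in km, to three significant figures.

D_f ≈ 40.4 km

v = 36500 m/s.
d^0.79 = 713^0.79 = 179.4
v^0.49 = 36500^0.49 = 172.0
g^-0.23 = 3.7^-0.23 = 0.7401
D_tc = 1.33 × 179.4 × 172.0 × 0.7401 = 30370 m
D_f = 1.33 × 30370 = 40392 m
     = 40.39 km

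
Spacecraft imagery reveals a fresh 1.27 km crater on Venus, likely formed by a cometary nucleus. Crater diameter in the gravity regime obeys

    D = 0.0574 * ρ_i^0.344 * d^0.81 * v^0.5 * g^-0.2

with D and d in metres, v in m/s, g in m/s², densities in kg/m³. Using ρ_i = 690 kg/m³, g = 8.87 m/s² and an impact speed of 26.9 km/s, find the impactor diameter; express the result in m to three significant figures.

Rearranging for d: d = [D / (0.0574 · 690^0.344 · 26900^0.5 · 8.87^-0.2)]^(1/0.81).
D = 1270 m.
690^0.344 = 9.475
26900^0.5 = 164.0
8.87^-0.2 = 0.6463
Denominator = 0.0574 × 9.475 × 164.0 × 0.6463 = 57.65
D / 57.65 = 1270 / 57.65 = 22.03
d = 22.03^(1/0.81) = 22.03^1.2346 = 45.51 m

d ≈ 45.5 m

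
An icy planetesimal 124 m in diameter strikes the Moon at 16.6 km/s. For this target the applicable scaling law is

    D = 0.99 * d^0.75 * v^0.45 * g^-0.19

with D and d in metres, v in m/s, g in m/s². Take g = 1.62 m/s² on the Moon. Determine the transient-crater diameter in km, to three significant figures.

In SI units: v = 16600 m/s.
d^0.75 = 124^0.75 = 37.16
v^0.45 = 16600^0.45 = 79.26
g^-0.19 = 1.62^-0.19 = 0.9124
D = 0.99 × 37.16 × 79.26 × 0.9124 = 2660 m
   = 2.660 km

D ≈ 2.66 km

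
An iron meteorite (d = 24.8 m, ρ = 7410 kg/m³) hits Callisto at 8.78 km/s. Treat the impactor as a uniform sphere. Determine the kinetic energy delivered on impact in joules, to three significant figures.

E ≈ 2.28 × 10^15 J

v = 8780 m/s.
Mass m = (π/6) ρ d³ = (π/6) × 7410 × (24.8)³ = 5.918 × 10^7 kg
E = ½ m v² = 0.5 × 5.918 × 10^7 × (8780)² = 2.281 × 10^15 J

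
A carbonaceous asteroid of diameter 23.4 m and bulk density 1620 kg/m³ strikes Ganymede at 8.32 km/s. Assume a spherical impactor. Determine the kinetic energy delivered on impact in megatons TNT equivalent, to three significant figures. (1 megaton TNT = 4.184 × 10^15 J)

v = 8320 m/s.
Mass m = (π/6) ρ d³ = (π/6) × 1620 × (23.4)³ = 1.087 × 10^7 kg
E = ½ m v² = 0.5 × 1.087 × 10^7 × (8320)² = 3.762 × 10^14 J
   = 3.762 × 10^14 / 4.184×10^15 = 0.08991 Mt

E ≈ 0.0899 Mt TNT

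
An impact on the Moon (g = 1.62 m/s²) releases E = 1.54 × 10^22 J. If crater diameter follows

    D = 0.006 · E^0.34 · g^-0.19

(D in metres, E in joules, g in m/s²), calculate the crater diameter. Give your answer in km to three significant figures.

E^0.34 = (1.54 × 10^22)^0.34 = 3.497 × 10^7
g^-0.19 = 1.62^-0.19 = 0.9124
D = 0.006 × 3.497 × 10^7 × 0.9124 = 1.914 × 10^5 m
   = 191.4 km

D ≈ 191 km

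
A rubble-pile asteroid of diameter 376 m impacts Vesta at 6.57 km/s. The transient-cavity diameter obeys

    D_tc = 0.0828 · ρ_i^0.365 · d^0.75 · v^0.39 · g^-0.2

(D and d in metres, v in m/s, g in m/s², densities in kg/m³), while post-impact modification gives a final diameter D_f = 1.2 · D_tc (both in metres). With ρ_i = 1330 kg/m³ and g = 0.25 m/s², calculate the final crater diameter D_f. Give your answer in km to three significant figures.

D_f ≈ 4.77 km

v = 6570 m/s.
ρ_i^0.365 = 1330^0.365 = 13.81
d^0.75 = 376^0.75 = 85.39
v^0.39 = 6570^0.39 = 30.82
g^-0.2 = 0.25^-0.2 = 1.320
D_tc = 0.0828 × 13.81 × 85.39 × 30.82 × 1.320 = 3972 m
D_f = 1.2 × 3972 = 4766 m
     = 4.766 km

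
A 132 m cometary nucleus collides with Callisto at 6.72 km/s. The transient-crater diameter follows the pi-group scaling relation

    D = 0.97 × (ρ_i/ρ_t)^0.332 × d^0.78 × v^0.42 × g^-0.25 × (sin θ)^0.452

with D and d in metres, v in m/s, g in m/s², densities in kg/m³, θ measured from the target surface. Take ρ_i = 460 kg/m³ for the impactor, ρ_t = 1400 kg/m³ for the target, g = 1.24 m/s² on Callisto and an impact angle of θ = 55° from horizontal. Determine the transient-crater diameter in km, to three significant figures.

D ≈ 1.06 km

In SI units: v = 6720 m/s.
(ρ_i/ρ_t)^0.332 = (460/1400)^0.332 = 0.6911
d^0.78 = 132^0.78 = 45.09
v^0.42 = 6720^0.42 = 40.50
g^-0.25 = 1.24^-0.25 = 0.9476
(sin 55°)^0.452 = 0.8192^0.452 = 0.9138
D = 0.97 × 0.6911 × 45.09 × 40.50 × 0.9476 × 0.9138 = 1060 m
   = 1.060 km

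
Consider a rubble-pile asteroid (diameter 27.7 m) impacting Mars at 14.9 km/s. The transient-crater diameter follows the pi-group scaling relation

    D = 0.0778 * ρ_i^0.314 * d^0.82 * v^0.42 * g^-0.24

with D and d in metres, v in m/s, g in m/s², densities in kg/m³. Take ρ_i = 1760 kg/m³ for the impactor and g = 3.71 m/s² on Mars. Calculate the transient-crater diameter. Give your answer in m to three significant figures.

D ≈ 512 m

In SI units: v = 14900 m/s.
ρ_i^0.314 = 1760^0.314 = 10.45
d^0.82 = 27.7^0.82 = 15.23
v^0.42 = 14900^0.42 = 56.59
g^-0.24 = 3.71^-0.24 = 0.7300
D = 0.0778 × 10.45 × 15.23 × 56.59 × 0.7300 = 511.5 m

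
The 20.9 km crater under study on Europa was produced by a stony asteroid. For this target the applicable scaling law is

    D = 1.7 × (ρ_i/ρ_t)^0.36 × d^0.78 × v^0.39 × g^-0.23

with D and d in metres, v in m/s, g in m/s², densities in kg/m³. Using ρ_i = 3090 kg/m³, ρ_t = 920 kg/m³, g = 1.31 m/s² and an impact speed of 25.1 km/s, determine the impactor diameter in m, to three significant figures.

d ≈ 684 m

Rearranging for d: d = [D / (1.7 · (3090/920)^0.36 · 25100^0.39 · 1.31^-0.23)]^(1/0.78).
D = 20900 m.
(3090/920)^0.36 = 1.547
25100^0.39 = 51.98
1.31^-0.23 = 0.9398
Denominator = 1.7 × 1.547 × 51.98 × 0.9398 = 128.5
D / 128.5 = 20900 / 128.5 = 162.6
d = 162.6^(1/0.78) = 162.6^1.2821 = 683.7 m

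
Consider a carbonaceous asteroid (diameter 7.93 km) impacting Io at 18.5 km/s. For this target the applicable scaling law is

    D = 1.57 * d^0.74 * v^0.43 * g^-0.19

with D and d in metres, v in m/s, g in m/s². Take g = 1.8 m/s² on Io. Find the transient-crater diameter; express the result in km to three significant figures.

D ≈ 73.7 km

In SI units: d = 7930 m, v = 18500 m/s.
d^0.74 = 7930^0.74 = 768.2
v^0.43 = 18500^0.43 = 68.37
g^-0.19 = 1.8^-0.19 = 0.8943
D = 1.57 × 768.2 × 68.37 × 0.8943 = 73743 m
   = 73.74 km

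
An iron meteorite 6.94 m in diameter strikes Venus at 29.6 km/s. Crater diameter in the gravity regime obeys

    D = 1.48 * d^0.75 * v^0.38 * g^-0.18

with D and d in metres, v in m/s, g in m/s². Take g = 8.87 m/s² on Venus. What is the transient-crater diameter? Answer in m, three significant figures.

In SI units: v = 29600 m/s.
d^0.75 = 6.94^0.75 = 4.276
v^0.38 = 29600^0.38 = 50.01
g^-0.18 = 8.87^-0.18 = 0.6751
D = 1.48 × 4.276 × 50.01 × 0.6751 = 213.7 m

D ≈ 214 m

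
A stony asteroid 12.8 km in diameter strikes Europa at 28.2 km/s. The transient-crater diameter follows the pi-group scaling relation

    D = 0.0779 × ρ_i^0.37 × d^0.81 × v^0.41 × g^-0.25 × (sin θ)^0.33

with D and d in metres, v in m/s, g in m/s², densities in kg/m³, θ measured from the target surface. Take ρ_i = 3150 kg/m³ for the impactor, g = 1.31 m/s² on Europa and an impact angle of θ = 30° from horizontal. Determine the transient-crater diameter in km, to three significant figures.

In SI units: d = 12800 m, v = 28200 m/s.
ρ_i^0.37 = 3150^0.37 = 19.70
d^0.81 = 12800^0.81 = 2122
v^0.41 = 28200^0.41 = 66.77
g^-0.25 = 1.31^-0.25 = 0.9347
(sin 30°)^0.33 = 0.5000^0.33 = 0.7955
D = 0.0779 × 19.70 × 2122 × 66.77 × 0.9347 × 0.7955 = 1.617 × 10^5 m
   = 161.7 km

D ≈ 162 km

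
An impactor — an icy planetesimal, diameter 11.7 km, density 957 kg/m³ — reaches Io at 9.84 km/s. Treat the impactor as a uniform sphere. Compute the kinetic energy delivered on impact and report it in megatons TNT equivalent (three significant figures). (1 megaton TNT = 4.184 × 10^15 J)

d = 11700 m; v = 9840 m/s.
Mass m = (π/6) ρ d³ = (π/6) × 957 × (11700)³ = 8.025 × 10^14 kg
E = ½ m v² = 0.5 × 8.025 × 10^14 × (9840)² = 3.885 × 10^22 J
   = 3.885 × 10^22 / 4.184×10^15 = 9.285 × 10^6 Mt

E ≈ 9.29 × 10^6 Mt TNT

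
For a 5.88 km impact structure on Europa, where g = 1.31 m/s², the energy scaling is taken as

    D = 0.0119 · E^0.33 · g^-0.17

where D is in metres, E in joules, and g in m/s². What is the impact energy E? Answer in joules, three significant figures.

Rearranging: E = [D / (0.0119 · g^-0.17)]^(1/0.33).
D = 5880 m.
g^-0.17 = 1.31^-0.17 = 0.9551
D / (0.0119 × 0.9551) = 5880 / (0.01137) = 5.172 × 10^5
E = (5.172 × 10^5)^3.0303 = 2.061 × 10^17 J

E ≈ 2.06 × 10^17 J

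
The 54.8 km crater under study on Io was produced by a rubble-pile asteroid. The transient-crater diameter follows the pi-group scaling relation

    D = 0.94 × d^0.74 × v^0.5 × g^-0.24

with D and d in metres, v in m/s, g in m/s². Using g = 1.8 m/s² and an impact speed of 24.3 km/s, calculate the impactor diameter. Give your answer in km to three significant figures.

Rearranging for d: d = [D / (0.94 · 24300^0.5 · 1.8^-0.24)]^(1/0.74).
D = 54800 m.
24300^0.5 = 155.9
1.8^-0.24 = 0.8684
Denominator = 0.94 × 155.9 × 0.8684 = 127.3
D / 127.3 = 54800 / 127.3 = 430.5
d = 430.5^(1/0.74) = 430.5^1.3514 = 3627 m

d ≈ 3.63 km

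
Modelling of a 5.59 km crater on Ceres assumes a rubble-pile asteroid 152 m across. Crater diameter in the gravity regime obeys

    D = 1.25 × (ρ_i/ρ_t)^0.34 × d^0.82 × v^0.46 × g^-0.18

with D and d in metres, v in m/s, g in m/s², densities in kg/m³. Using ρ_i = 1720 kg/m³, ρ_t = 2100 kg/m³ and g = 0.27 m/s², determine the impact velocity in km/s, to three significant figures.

Rearranging for v: v = [D / (1.25 · (1720/2100)^0.34 · 152^0.82 · 0.27^-0.18)]^(1/0.46).
D = 5590 m.
(1720/2100)^0.34 = 0.9344
152^0.82 = 61.53
0.27^-0.18 = 1.266
Denominator = 1.25 × 0.9344 × 61.53 × 1.266 = 90.98
D / 90.98 = 5590 / 90.98 = 61.44
v = 61.44^(1/0.46) = 61.44^2.1739 = 7725 m/s

v ≈ 7.73 km/s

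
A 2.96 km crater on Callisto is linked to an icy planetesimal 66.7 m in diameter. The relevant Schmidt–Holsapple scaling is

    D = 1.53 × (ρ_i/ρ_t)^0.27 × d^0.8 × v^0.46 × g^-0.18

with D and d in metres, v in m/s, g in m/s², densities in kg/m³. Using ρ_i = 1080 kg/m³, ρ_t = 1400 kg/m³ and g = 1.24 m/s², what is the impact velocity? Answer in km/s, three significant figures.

Rearranging for v: v = [D / (1.53 · (1080/1400)^0.27 · 66.7^0.8 · 1.24^-0.18)]^(1/0.46).
D = 2960 m.
(1080/1400)^0.27 = 0.9323
66.7^0.8 = 28.79
1.24^-0.18 = 0.9620
Denominator = 1.53 × 0.9323 × 28.79 × 0.9620 = 39.51
D / 39.51 = 2960 / 39.51 = 74.92
v = 74.92^(1/0.46) = 74.92^2.1739 = 11890 m/s

v ≈ 11.9 km/s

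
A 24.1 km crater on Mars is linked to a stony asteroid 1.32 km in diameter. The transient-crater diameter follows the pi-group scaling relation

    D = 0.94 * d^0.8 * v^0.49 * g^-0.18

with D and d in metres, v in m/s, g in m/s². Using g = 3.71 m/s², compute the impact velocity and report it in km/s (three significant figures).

Rearranging for v: v = [D / (0.94 · 1320^0.8 · 3.71^-0.18)]^(1/0.49).
D = 24100 m.
1320^0.8 = 313.7
3.71^-0.18 = 0.7898
Denominator = 0.94 × 313.7 × 0.7898 = 232.9
D / 232.9 = 24100 / 232.9 = 103.5
v = 103.5^(1/0.49) = 103.5^2.0408 = 12945 m/s

v ≈ 12.9 km/s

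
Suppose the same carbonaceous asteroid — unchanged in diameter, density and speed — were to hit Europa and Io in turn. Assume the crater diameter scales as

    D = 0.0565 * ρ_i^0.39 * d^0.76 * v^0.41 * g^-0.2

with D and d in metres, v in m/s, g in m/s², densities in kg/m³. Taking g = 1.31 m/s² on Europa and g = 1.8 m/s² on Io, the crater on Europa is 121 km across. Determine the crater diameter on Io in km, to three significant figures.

All impactor-dependent factors cancel in the ratio, leaving D_Io/D_Europa = (g_Io/g_Europa)^-0.2.
(1.8/1.31)^-0.2 = 1.374^-0.2 = 0.9384
D_Io = 0.9384 × 121 km = 114 km

D ≈ 114 km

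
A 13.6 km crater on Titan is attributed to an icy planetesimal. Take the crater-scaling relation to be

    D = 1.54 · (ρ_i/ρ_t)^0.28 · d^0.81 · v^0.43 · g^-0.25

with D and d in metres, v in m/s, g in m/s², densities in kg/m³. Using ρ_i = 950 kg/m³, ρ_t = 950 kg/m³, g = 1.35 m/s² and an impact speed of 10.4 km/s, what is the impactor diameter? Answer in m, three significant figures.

Rearranging for d: d = [D / (1.54 · (950/950)^0.28 · 10400^0.43 · 1.35^-0.25)]^(1/0.81).
D = 13600 m.
(950/950)^0.28 = 1.000
10400^0.43 = 53.37
1.35^-0.25 = 0.9277
Denominator = 1.54 × 1.000 × 53.37 × 0.9277 = 76.25
D / 76.25 = 13600 / 76.25 = 178.4
d = 178.4^(1/0.81) = 178.4^1.2346 = 602.0 m

d ≈ 602 m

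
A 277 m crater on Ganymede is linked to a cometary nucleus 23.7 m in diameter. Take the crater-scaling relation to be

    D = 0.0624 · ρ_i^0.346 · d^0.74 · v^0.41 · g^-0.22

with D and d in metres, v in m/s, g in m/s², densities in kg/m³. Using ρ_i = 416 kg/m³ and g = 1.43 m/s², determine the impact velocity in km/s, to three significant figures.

Rearranging for v: v = [D / (0.0624 · 416^0.346 · 23.7^0.74 · 1.43^-0.22)]^(1/0.41).
416^0.346 = 8.058
23.7^0.74 = 10.41
1.43^-0.22 = 0.9243
Denominator = 0.0624 × 8.058 × 10.41 × 0.9243 = 4.838
D / 4.838 = 277 / 4.838 = 57.26
v = 57.26^(1/0.41) = 57.26^2.439 = 19382 m/s

v ≈ 19.4 km/s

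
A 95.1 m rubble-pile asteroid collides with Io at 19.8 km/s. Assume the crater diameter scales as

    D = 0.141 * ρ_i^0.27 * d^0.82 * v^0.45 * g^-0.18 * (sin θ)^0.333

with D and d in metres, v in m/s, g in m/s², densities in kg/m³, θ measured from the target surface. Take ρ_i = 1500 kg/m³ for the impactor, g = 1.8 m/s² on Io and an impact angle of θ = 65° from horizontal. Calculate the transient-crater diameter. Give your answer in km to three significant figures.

In SI units: v = 19800 m/s.
ρ_i^0.27 = 1500^0.27 = 7.204
d^0.82 = 95.1^0.82 = 41.89
v^0.45 = 19800^0.45 = 85.80
g^-0.18 = 1.8^-0.18 = 0.8996
(sin 65°)^0.333 = 0.9063^0.333 = 0.9678
D = 0.141 × 7.204 × 41.89 × 85.80 × 0.8996 × 0.9678 = 3179 m
   = 3.179 km

D ≈ 3.18 km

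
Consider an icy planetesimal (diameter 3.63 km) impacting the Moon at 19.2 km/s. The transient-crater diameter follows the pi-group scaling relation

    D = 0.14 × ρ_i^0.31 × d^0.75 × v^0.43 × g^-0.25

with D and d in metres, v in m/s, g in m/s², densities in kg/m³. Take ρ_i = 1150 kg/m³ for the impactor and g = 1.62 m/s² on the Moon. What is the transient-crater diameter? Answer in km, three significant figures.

In SI units: d = 3630 m, v = 19200 m/s.
ρ_i^0.31 = 1150^0.31 = 8.888
d^0.75 = 3630^0.75 = 467.7
v^0.43 = 19200^0.43 = 69.47
g^-0.25 = 1.62^-0.25 = 0.8864
D = 0.14 × 8.888 × 467.7 × 69.47 × 0.8864 = 35837 m
   = 35.84 km

D ≈ 35.8 km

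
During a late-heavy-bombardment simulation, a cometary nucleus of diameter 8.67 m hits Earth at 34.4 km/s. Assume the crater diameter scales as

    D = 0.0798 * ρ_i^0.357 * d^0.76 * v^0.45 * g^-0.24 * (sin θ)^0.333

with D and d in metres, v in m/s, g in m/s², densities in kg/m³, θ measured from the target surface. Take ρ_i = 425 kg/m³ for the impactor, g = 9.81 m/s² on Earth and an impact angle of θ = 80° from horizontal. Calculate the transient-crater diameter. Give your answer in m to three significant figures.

In SI units: v = 34400 m/s.
ρ_i^0.357 = 425^0.357 = 8.676
d^0.76 = 8.67^0.76 = 5.163
v^0.45 = 34400^0.45 = 110.0
g^-0.24 = 9.81^-0.24 = 0.5781
(sin 80°)^0.333 = 0.9848^0.333 = 0.9949
D = 0.0798 × 8.676 × 5.163 × 110.0 × 0.5781 × 0.9949 = 226.2 m

D ≈ 226 m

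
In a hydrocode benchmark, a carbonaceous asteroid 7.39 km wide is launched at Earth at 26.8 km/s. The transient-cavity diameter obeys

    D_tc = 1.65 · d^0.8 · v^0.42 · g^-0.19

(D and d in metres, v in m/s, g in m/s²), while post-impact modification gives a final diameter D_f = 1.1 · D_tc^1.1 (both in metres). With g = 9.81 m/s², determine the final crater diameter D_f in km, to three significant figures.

D_f ≈ 334 km

In SI: d = 7390 m, v = 26800 m/s.
d^0.8 = 7390^0.8 = 1244
v^0.42 = 26800^0.42 = 72.41
g^-0.19 = 9.81^-0.19 = 0.6480
D_tc = 1.65 × 1244 × 72.41 × 0.6480 = 96310 m
D_f = 1.1 × (96310)^1.1 = 3.338 × 10^5 m
     = 333.8 km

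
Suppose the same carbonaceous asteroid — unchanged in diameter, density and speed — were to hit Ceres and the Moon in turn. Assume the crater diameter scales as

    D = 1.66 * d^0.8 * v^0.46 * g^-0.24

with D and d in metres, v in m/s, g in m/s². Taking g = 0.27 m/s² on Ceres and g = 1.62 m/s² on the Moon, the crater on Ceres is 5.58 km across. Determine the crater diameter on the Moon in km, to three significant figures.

D ≈ 3.63 km

All impactor-dependent factors cancel in the ratio, leaving D_Moon/D_Ceres = (g_Moon/g_Ceres)^-0.24.
(1.62/0.27)^-0.24 = 6.000^-0.24 = 0.6505
D_Moon = 0.6505 × 5.58 km = 3.63 km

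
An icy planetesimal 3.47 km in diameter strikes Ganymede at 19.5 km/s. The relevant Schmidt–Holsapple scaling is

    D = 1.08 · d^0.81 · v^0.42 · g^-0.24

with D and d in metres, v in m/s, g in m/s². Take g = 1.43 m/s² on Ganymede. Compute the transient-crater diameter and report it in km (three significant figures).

In SI units: d = 3470 m, v = 19500 m/s.
d^0.81 = 3470^0.81 = 737.3
v^0.42 = 19500^0.42 = 63.36
g^-0.24 = 1.43^-0.24 = 0.9177
D = 1.08 × 737.3 × 63.36 × 0.9177 = 46300 m
   = 46.30 km

D ≈ 46.3 km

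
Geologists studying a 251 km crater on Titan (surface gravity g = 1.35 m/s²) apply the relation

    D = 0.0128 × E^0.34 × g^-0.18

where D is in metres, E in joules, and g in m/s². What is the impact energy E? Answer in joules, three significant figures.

Rearranging: E = [D / (0.0128 · g^-0.18)]^(1/0.34).
D = 251000 m.
g^-0.18 = 1.35^-0.18 = 0.9474
D / (0.0128 × 0.9474) = 251000 / (0.01213) = 2.069 × 10^7
E = (2.069 × 10^7)^2.9412 = 3.289 × 10^21 J

E ≈ 3.29 × 10^21 J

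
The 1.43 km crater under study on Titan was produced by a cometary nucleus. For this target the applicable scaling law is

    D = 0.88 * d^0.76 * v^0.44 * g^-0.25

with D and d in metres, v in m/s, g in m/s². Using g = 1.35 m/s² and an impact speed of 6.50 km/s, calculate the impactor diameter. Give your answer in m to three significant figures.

d ≈ 115 m

Rearranging for d: d = [D / (0.88 · 6500^0.44 · 1.35^-0.25)]^(1/0.76).
D = 1430 m.
6500^0.44 = 47.61
1.35^-0.25 = 0.9277
Denominator = 0.88 × 47.61 × 0.9277 = 38.87
D / 38.87 = 1430 / 38.87 = 36.79
d = 36.79^(1/0.76) = 36.79^1.3158 = 114.9 m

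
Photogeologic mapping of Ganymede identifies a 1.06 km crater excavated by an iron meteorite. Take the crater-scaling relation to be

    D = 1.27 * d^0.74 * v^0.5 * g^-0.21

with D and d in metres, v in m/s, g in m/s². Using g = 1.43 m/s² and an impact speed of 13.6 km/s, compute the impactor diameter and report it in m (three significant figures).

d ≈ 15.8 m

Rearranging for d: d = [D / (1.27 · 13600^0.5 · 1.43^-0.21)]^(1/0.74).
D = 1060 m.
13600^0.5 = 116.6
1.43^-0.21 = 0.9276
Denominator = 1.27 × 116.6 × 0.9276 = 137.4
D / 137.4 = 1060 / 137.4 = 7.715
d = 7.715^(1/0.74) = 7.715^1.3514 = 15.82 m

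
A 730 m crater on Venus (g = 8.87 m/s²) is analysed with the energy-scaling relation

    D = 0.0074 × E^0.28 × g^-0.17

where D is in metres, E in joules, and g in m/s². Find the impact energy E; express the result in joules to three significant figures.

E ≈ 2.58 × 10^18 J

Rearranging: E = [D / (0.0074 · g^-0.17)]^(1/0.28).
g^-0.17 = 8.87^-0.17 = 0.6900
D / (0.0074 × 0.6900) = 730 / (5.106 × 10^-3) = 1.430 × 10^5
E = (1.430 × 10^5)^3.5714 = 2.581 × 10^18 J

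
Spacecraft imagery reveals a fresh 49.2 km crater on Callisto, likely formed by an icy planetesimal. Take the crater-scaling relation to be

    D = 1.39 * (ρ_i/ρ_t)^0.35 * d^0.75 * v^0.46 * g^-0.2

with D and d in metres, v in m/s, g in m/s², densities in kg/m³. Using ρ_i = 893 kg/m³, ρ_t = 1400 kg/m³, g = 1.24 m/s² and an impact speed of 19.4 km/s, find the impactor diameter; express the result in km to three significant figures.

d ≈ 3.56 km

Rearranging for d: d = [D / (1.39 · (893/1400)^0.35 · 19400^0.46 · 1.24^-0.2)]^(1/0.75).
D = 49200 m.
(893/1400)^0.35 = 0.8544
19400^0.46 = 93.84
1.24^-0.2 = 0.9579
Denominator = 1.39 × 0.8544 × 93.84 × 0.9579 = 106.8
D / 106.8 = 49200 / 106.8 = 460.7
d = 460.7^(1/0.75) = 460.7^1.3333 = 3557 m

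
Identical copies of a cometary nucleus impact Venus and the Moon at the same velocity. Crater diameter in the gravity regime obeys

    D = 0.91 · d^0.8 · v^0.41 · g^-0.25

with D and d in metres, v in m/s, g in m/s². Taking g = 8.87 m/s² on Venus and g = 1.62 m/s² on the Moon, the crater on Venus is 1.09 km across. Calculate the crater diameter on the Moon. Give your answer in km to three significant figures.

All impactor-dependent factors cancel in the ratio, leaving D_Moon/D_Venus = (g_Moon/g_Venus)^-0.25.
(1.62/8.87)^-0.25 = 0.1826^-0.25 = 1.530
D_Moon = 1.530 × 1.09 km = 1.67 km

D ≈ 1.67 km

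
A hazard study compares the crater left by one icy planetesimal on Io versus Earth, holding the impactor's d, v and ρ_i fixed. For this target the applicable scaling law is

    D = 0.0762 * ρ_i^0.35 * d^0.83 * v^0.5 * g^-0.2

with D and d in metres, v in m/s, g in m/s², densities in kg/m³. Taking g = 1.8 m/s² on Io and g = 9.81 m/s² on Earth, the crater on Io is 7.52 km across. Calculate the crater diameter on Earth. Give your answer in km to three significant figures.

All impactor-dependent factors cancel in the ratio, leaving D_Earth/D_Io = (g_Earth/g_Io)^-0.2.
(9.81/1.8)^-0.2 = 5.450^-0.2 = 0.7124
D_Earth = 0.7124 × 7.52 km = 5.36 km

D ≈ 5.36 km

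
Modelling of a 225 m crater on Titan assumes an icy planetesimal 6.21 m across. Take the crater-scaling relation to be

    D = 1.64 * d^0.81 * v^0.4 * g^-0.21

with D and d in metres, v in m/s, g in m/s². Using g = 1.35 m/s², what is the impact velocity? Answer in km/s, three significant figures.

Rearranging for v: v = [D / (1.64 · 6.21^0.81 · 1.35^-0.21)]^(1/0.4).
6.21^0.81 = 4.389
1.35^-0.21 = 0.9389
Denominator = 1.64 × 4.389 × 0.9389 = 6.758
D / 6.758 = 225 / 6.758 = 33.29
v = 33.29^(1/0.4) = 33.29^2.5 = 6394 m/s

v ≈ 6.39 km/s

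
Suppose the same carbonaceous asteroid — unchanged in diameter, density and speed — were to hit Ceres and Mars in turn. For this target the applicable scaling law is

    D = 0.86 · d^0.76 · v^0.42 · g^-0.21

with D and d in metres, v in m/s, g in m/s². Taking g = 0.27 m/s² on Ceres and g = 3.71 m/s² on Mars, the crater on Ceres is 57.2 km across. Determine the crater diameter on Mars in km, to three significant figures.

All impactor-dependent factors cancel in the ratio, leaving D_Mars/D_Ceres = (g_Mars/g_Ceres)^-0.21.
(3.71/0.27)^-0.21 = 13.74^-0.21 = 0.5768
D_Mars = 0.5768 × 57.2 km = 33.0 km

D ≈ 33.0 km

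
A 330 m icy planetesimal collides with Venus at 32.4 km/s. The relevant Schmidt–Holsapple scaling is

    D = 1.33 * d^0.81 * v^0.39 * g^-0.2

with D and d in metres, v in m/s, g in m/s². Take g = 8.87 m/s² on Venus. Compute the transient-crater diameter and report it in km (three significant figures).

In SI units: v = 32400 m/s.
d^0.81 = 330^0.81 = 109.6
v^0.39 = 32400^0.39 = 57.43
g^-0.2 = 8.87^-0.2 = 0.6463
D = 1.33 × 109.6 × 57.43 × 0.6463 = 5410 m
   = 5.410 km

D ≈ 5.41 km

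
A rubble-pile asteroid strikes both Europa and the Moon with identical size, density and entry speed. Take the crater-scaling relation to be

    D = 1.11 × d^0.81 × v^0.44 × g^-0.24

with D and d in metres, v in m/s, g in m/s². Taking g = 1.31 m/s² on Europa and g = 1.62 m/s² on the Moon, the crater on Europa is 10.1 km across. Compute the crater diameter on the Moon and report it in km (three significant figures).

All impactor-dependent factors cancel in the ratio, leaving D_Moon/D_Europa = (g_Moon/g_Europa)^-0.24.
(1.62/1.31)^-0.24 = 1.237^-0.24 = 0.9502
D_Moon = 0.9502 × 10.1 km = 9.60 km

D ≈ 9.60 km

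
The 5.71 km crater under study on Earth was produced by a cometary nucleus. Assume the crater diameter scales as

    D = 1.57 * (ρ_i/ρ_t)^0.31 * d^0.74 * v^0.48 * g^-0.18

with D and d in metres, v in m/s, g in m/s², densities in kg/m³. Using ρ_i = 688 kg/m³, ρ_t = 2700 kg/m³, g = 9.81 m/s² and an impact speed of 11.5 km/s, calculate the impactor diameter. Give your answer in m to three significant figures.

d ≈ 465 m

Rearranging for d: d = [D / (1.57 · (688/2700)^0.31 · 11500^0.48 · 9.81^-0.18)]^(1/0.74).
D = 5710 m.
(688/2700)^0.31 = 0.6545
11500^0.48 = 88.95
9.81^-0.18 = 0.6630
Denominator = 1.57 × 0.6545 × 88.95 × 0.6630 = 60.60
D / 60.60 = 5710 / 60.60 = 94.22
d = 94.22^(1/0.74) = 94.22^1.3514 = 465.4 m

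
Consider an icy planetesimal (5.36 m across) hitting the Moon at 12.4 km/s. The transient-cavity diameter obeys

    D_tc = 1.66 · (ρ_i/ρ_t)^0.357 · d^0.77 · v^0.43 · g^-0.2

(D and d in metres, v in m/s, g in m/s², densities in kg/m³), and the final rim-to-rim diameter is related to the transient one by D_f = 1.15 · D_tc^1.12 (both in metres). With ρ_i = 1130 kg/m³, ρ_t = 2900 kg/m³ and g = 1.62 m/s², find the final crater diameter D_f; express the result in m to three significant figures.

D_f ≈ 498 m

v = 12400 m/s.
(ρ_i/ρ_t)^0.357 = (1130/2900)^0.357 = 0.7143
d^0.77 = 5.36^0.77 = 3.643
v^0.43 = 12400^0.43 = 57.57
g^-0.2 = 1.62^-0.2 = 0.9080
D_tc = 1.66 × 0.7143 × 3.643 × 57.57 × 0.9080 = 225.8 m
D_f = 1.15 × (225.8)^1.12 = 497.6 m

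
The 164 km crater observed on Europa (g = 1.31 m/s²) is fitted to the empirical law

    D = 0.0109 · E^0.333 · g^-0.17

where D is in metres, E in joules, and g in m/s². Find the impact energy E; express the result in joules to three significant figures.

Rearranging: E = [D / (0.0109 · g^-0.17)]^(1/0.333).
D = 164000 m.
g^-0.17 = 1.31^-0.17 = 0.9551
D / (0.0109 × 0.9551) = 164000 / (0.01041) = 1.575 × 10^7
E = (1.575 × 10^7)^3.003 = 4.106 × 10^21 J

E ≈ 4.11 × 10^21 J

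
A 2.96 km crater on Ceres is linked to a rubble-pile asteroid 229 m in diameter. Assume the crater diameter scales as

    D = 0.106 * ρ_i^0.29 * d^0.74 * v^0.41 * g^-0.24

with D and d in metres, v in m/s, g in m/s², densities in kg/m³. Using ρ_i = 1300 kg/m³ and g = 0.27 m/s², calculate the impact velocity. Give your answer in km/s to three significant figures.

v ≈ 11.2 km/s

Rearranging for v: v = [D / (0.106 · 1300^0.29 · 229^0.74 · 0.27^-0.24)]^(1/0.41).
D = 2960 m.
1300^0.29 = 7.999
229^0.74 = 55.75
0.27^-0.24 = 1.369
Denominator = 0.106 × 7.999 × 55.75 × 1.369 = 64.71
D / 64.71 = 2960 / 64.71 = 45.74
v = 45.74^(1/0.41) = 45.74^2.439 = 11206 m/s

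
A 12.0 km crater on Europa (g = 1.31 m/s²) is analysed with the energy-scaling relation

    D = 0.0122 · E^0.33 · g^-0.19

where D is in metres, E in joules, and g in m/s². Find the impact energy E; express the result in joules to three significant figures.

Rearranging: E = [D / (0.0122 · g^-0.19)]^(1/0.33).
D = 12000 m.
g^-0.19 = 1.31^-0.19 = 0.9500
D / (0.0122 × 0.9500) = 12000 / (0.01159) = 1.035 × 10^6
E = (1.035 × 10^6)^3.0303 = 1.687 × 10^18 J

E ≈ 1.69 × 10^18 J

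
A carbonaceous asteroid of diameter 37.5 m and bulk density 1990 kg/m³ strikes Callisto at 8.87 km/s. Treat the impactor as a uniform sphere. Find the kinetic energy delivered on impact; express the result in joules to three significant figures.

v = 8870 m/s.
Mass m = (π/6) ρ d³ = (π/6) × 1990 × (37.5)³ = 5.495 × 10^7 kg
E = ½ m v² = 0.5 × 5.495 × 10^7 × (8870)² = 2.162 × 10^15 J

E ≈ 2.16 × 10^15 J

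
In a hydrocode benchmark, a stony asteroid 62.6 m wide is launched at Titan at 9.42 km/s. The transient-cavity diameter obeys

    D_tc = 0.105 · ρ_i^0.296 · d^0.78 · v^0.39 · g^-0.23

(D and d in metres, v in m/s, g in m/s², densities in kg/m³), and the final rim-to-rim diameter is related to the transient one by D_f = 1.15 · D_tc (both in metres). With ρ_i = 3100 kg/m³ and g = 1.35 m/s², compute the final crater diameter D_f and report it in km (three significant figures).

v = 9420 m/s.
ρ_i^0.296 = 3100^0.296 = 10.80
d^0.78 = 62.6^0.78 = 25.20
v^0.39 = 9420^0.39 = 35.47
g^-0.23 = 1.35^-0.23 = 0.9333
D_tc = 0.105 × 10.80 × 25.20 × 35.47 × 0.9333 = 946.0 m
D_f = 1.15 × 946.0 = 1088 m
     = 1.088 km

D_f ≈ 1.09 km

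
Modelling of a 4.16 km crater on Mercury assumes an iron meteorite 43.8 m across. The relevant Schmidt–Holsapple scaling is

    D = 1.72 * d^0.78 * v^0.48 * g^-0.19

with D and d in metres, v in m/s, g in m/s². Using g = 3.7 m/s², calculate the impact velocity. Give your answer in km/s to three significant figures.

v ≈ 40.4 km/s

Rearranging for v: v = [D / (1.72 · 43.8^0.78 · 3.7^-0.19)]^(1/0.48).
D = 4160 m.
43.8^0.78 = 19.07
3.7^-0.19 = 0.7799
Denominator = 1.72 × 19.07 × 0.7799 = 25.58
D / 25.58 = 4160 / 25.58 = 162.6
v = 162.6^(1/0.48) = 162.6^2.0833 = 40404 m/s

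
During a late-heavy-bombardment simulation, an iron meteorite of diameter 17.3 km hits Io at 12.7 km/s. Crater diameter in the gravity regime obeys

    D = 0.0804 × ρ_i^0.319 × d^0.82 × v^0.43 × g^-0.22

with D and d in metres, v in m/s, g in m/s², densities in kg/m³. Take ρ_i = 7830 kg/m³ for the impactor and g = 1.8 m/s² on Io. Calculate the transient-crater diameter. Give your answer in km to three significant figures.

D ≈ 214 km

In SI units: d = 17300 m, v = 12700 m/s.
ρ_i^0.319 = 7830^0.319 = 17.46
d^0.82 = 17300^0.82 = 2987
v^0.43 = 12700^0.43 = 58.16
g^-0.22 = 1.8^-0.22 = 0.8787
D = 0.0804 × 17.46 × 2987 × 58.16 × 0.8787 = 2.143 × 10^5 m
   = 214.3 km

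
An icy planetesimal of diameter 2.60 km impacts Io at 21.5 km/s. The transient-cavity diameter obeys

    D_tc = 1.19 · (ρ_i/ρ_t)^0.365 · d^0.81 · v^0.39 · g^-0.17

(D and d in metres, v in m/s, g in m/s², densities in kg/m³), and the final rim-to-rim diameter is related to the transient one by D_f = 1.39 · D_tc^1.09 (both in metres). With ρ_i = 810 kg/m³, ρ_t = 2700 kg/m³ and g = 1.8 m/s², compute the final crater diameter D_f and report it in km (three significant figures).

In SI: d = 2600 m, v = 21500 m/s.
(ρ_i/ρ_t)^0.365 = (810/2700)^0.365 = 0.6444
d^0.81 = 2600^0.81 = 583.6
v^0.39 = 21500^0.39 = 48.94
g^-0.17 = 1.8^-0.17 = 0.9049
D_tc = 1.19 × 0.6444 × 583.6 × 48.94 × 0.9049 = 19820 m
D_f = 1.39 × (19820)^1.09 = 67121 m
     = 67.12 km

D_f ≈ 67.1 km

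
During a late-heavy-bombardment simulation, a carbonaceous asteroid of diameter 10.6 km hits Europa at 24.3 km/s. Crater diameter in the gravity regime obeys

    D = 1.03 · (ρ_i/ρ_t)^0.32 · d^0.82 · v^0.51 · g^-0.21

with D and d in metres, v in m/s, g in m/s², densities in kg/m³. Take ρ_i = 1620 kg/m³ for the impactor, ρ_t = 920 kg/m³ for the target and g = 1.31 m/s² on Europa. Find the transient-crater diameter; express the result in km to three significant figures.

D ≈ 402 km

In SI units: d = 10600 m, v = 24300 m/s.
(ρ_i/ρ_t)^0.32 = (1620/920)^0.32 = 1.198
d^0.82 = 10600^0.82 = 1999
v^0.51 = 24300^0.51 = 172.4
g^-0.21 = 1.31^-0.21 = 0.9449
D = 1.03 × 1.198 × 1999 × 172.4 × 0.9449 = 4.018 × 10^5 m
   = 401.8 km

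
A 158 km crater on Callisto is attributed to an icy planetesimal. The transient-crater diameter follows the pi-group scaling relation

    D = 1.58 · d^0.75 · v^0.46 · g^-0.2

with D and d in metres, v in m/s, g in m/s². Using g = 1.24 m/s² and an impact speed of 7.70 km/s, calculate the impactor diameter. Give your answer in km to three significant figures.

d ≈ 20.3 km

Rearranging for d: d = [D / (1.58 · 7700^0.46 · 1.24^-0.2)]^(1/0.75).
D = 158000 m.
7700^0.46 = 61.35
1.24^-0.2 = 0.9579
Denominator = 1.58 × 61.35 × 0.9579 = 92.85
D / 92.85 = 158000 / 92.85 = 1702
d = 1702^(1/0.75) = 1702^1.3333 = 20316 m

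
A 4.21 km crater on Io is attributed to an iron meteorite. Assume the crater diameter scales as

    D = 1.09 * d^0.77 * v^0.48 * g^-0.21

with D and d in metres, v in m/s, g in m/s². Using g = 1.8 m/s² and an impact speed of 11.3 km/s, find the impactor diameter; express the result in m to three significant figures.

Rearranging for d: d = [D / (1.09 · 11300^0.48 · 1.8^-0.21)]^(1/0.77).
D = 4210 m.
11300^0.48 = 88.20
1.8^-0.21 = 0.8839
Denominator = 1.09 × 88.20 × 0.8839 = 84.98
D / 84.98 = 4210 / 84.98 = 49.54
d = 49.54^(1/0.77) = 49.54^1.2987 = 158.9 m

d ≈ 159 m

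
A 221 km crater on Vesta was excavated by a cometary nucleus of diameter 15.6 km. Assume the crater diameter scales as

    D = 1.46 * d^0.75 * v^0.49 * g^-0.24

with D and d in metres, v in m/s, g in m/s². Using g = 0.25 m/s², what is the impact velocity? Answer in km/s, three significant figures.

Rearranging for v: v = [D / (1.46 · 15600^0.75 · 0.25^-0.24)]^(1/0.49).
D = 221000 m.
15600^0.75 = 1396
0.25^-0.24 = 1.395
Denominator = 1.46 × 1396 × 1.395 = 2843
D / 2843 = 221000 / 2843 = 77.73
v = 77.73^(1/0.49) = 77.73^2.0408 = 7216 m/s

v ≈ 7.22 km/s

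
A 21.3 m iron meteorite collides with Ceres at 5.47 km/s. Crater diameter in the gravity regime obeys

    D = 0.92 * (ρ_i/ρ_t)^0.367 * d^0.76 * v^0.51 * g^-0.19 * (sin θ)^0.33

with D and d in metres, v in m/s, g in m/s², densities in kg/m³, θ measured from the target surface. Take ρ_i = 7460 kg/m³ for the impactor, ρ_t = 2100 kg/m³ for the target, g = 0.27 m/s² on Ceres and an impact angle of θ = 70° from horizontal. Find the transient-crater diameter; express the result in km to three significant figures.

In SI units: v = 5470 m/s.
(ρ_i/ρ_t)^0.367 = (7460/2100)^0.367 = 1.592
d^0.76 = 21.3^0.76 = 10.22
v^0.51 = 5470^0.51 = 80.61
g^-0.19 = 0.27^-0.19 = 1.282
(sin 70°)^0.33 = 0.9397^0.33 = 0.9797
D = 0.92 × 1.592 × 10.22 × 80.61 × 1.282 × 0.9797 = 1515 m
   = 1.515 km

D ≈ 1.52 km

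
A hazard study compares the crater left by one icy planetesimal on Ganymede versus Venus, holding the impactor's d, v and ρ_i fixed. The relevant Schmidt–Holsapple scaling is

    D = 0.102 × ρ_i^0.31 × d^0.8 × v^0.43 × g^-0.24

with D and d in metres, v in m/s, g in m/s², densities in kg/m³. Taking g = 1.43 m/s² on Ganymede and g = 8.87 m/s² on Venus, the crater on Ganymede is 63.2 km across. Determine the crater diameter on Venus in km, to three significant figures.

D ≈ 40.8 km

All impactor-dependent factors cancel in the ratio, leaving D_Venus/D_Ganymede = (g_Venus/g_Ganymede)^-0.24.
(8.87/1.43)^-0.24 = 6.203^-0.24 = 0.6453
D_Venus = 0.6453 × 63.2 km = 40.8 km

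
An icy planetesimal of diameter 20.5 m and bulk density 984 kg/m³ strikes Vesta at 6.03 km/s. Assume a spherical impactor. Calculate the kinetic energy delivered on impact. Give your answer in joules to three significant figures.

E ≈ 8.07 × 10^13 J

v = 6030 m/s.
Mass m = (π/6) ρ d³ = (π/6) × 984 × (20.5)³ = 4.439 × 10^6 kg
E = ½ m v² = 0.5 × 4.439 × 10^6 × (6030)² = 8.070 × 10^13 J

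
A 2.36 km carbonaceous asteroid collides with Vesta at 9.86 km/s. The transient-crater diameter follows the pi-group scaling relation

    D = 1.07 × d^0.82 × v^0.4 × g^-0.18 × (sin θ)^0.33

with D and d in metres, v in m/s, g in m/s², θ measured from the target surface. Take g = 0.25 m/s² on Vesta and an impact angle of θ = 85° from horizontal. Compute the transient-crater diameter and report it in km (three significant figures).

D ≈ 31.7 km

In SI units: d = 2360 m, v = 9860 m/s.
d^0.82 = 2360^0.82 = 583.2
v^0.4 = 9860^0.4 = 39.59
g^-0.18 = 0.25^-0.18 = 1.283
(sin 85°)^0.33 = 0.9962^0.33 = 0.9987
D = 1.07 × 583.2 × 39.59 × 1.283 × 0.9987 = 31655 m
   = 31.66 km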